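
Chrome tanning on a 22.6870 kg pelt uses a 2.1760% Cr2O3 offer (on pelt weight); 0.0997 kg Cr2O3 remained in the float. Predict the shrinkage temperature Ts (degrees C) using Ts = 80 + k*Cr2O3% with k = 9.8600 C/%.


Offered = pelt * offer_pct / 100 = 22.6870 * 2.1760 / 100 = 0.4937 kg
Uptake = offered - residual = 0.4937 - 0.0997 = 0.3940 kg
Cr2O3% on pelt = uptake / pelt * 100 = 0.3940 / 22.6870 * 100 = 1.7365 %
Ts = 80 + k * Cr2O3% = 80 + 9.8600 * 1.7365 = 97.1223 C


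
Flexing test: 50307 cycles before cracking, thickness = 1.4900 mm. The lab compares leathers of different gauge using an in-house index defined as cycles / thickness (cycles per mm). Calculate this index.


Formula: Index = cycles / thickness
Substituting: Index = 50307 / 1.4900
Result: 33763.0872 cycles/mm


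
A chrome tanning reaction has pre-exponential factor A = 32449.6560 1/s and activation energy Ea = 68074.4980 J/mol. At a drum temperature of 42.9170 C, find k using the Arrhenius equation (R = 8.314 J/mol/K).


T_K = T_C + 273.15 = 42.9170 + 273.15 = 316.0670 K
exponent = -Ea / (R * T_K) = -68074.4980 / (8.314 * 316.0670) = -25.9057
k = A * exp(exponent) = 32449.6560 * exp(-25.9057) = 1.8218e-07 1/s


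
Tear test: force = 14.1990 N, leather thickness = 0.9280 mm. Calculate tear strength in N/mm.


Formula: Tear strength = force / thickness
Substituting: Tear strength = 14.1990 / 0.9280
Result: 15.3006 N/mm


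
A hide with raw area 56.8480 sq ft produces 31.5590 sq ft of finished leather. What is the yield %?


Formula: Yield = finished / raw * 100
Substituting: Yield = 31.5590 / 56.8480 * 100
Result: 55.5147 %


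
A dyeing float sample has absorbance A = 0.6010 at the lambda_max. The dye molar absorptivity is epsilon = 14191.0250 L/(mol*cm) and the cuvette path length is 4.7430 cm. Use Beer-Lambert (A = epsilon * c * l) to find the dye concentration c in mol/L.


Formula: c = A / (epsilon * l)
Substituting: c = 0.6010 / (14191.0250 * 4.7430)
Result: 8.9291e-06 mol/L


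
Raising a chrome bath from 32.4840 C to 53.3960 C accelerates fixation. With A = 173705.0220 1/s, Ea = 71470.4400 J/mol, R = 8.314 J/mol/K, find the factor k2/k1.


T1 = 32.4840 + 273.15 = 305.6340 K; T2 = 53.3960 + 273.15 = 326.5460 K
k1 = A * exp(-Ea/(R*T1)) = 173705.0220 * exp(-71470.4400/(8.314*305.6340)) = 1.0584e-07 1/s
k2 = A * exp(-Ea/(R*T2)) = 173705.0220 * exp(-71470.4400/(8.314*326.5460)) = 6.4108e-07 1/s
k2/k1 = 6.4108e-07 / 1.0584e-07 = 6.0570


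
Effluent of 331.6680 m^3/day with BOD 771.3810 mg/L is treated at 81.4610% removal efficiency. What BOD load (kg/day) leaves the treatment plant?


Load_in = volume * conc / 1000 = 331.6680 * 771.3810 / 1000 = 255.8424 kg/day
Removed = Load_in * eff / 100 = 255.8424 * 81.4610 / 100 = 208.4118 kg/day
Load_out = Load_in - Removed = 255.8424 - 208.4118 = 47.4306 kg/day


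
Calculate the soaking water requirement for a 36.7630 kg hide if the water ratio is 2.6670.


Formula: Water = hide_weight * ratio
Substituting: Water = 36.7630 * 2.6670
Result: 98.0469 kg


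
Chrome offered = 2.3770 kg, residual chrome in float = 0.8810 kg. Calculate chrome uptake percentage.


Formula: Uptake = (offered - residual) / offered * 100
Substituting: Uptake = (2.3770 - 0.8810) / 2.3770 * 100
Result: 62.9365 %


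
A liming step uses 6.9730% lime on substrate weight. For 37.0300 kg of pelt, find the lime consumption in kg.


Formula: Lime = substrate * pct / 100
Substituting: Lime = 37.0300 * 6.9730 / 100
Result: 2.5821 kg


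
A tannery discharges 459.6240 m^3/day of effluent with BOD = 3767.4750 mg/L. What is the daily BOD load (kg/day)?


Formula: BOD_load = volume * conc / 1000
Substituting: BOD_load = 459.6240 * 3767.4750 / 1000
Result: 1731.6219 kg/day


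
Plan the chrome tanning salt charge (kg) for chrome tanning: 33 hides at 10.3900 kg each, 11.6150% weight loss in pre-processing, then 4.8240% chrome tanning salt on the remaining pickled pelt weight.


Total_raw = N * avg_wt = 33 * 10.3900 = 342.8700 kg
Substrate = Total_raw * (1 - loss/100) = 342.8700 * (1 - 11.6150/100) = 303.0456 kg
Chrome = Substrate * pct / 100 = 303.0456 * 4.8240 / 100 = 14.6189 kg


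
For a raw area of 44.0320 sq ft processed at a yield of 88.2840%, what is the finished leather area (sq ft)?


Formula: finished = raw * yield / 100
Substituting: finished = 44.0320 * 88.2840 / 100
Result: 38.8732 sq ft


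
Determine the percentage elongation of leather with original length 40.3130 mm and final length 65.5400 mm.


Formula: Elongation = (Lf - L0) / L0 * 100
Substituting: Elongation = (65.5400 - 40.3130) / 40.3130 * 100
Result: 62.5778 %


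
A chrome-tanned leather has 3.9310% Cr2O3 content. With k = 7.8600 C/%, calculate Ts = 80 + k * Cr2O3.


Formula: Ts = 80 + k * Cr2O3
Substituting: Ts = 80 + 7.8600 * 3.9310
Result: 110.8977 C


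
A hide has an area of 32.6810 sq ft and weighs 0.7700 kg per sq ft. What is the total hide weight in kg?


Formula: Weight = area * weight_per_sqft
Substituting: Weight = 32.6810 * 0.7700
Result: 25.1644 kg


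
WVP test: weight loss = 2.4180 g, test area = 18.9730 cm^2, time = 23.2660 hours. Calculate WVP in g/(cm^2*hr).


Formula: WVP = loss / (area * time)
Substituting: WVP = 2.4180 / (18.9730 * 23.2660)
Result: 0.0054777 g/(cm^2*hr)


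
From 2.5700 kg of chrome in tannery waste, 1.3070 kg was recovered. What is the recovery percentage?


Formula: Recovery = recovered / input * 100
Substituting: Recovery = 1.3070 / 2.5700 * 100
Result: 50.8560 %


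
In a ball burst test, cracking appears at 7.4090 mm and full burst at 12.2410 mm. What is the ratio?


Formula: Ratio = crack / burst
Substituting: Ratio = 7.4090 / 12.2410
Result: 0.6053


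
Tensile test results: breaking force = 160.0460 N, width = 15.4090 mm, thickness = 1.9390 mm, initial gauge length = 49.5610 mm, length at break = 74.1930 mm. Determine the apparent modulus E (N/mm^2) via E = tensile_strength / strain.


TS = F / (w * t) = 160.0460 / (15.4090 * 1.9390) = 5.3566 N/mm^2
strain = (Lf - L0) / L0 = (74.1930 - 49.5610) / 49.5610 = 0.4970
E = TS / strain = 5.3566 / 0.4970 = 10.7779 N/mm^2


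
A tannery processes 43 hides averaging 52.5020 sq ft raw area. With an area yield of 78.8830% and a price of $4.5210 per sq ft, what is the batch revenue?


Raw_total = N * avg_area = 43 * 52.5020 = 2257.5860 sq ft
Finished = Raw_total * yield / 100 = 2257.5860 * 78.8830 / 100 = 1780.8516 sq ft
Value = Finished * price = 1780.8516 * 4.5210 = 8051.2299 $


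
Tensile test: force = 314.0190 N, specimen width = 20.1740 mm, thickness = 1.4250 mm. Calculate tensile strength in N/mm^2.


Formula: TS = force / (width * thickness)
Substituting: TS = 314.0190 / (20.1740 * 1.4250)
Result: 10.9232 N/mm^2


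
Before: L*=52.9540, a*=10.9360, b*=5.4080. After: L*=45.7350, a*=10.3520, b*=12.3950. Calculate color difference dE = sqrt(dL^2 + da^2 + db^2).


dL = -7.2190, da = -0.5840, db = 6.9870
dE = sqrt((-7.2190)^2 + (-0.5840)^2 + 6.9870^2) = 10.0635


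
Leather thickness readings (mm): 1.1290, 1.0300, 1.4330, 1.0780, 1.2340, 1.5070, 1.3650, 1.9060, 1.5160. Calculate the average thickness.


Formula: Average = sum / n
Substituting: Average = 12.1980 / 9
Result: 1.3553 mm


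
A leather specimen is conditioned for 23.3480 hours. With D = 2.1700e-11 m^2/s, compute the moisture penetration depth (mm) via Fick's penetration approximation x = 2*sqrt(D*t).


t = 23.3480 hr * 3600 = 84052.8000 s
D * t = 2.1700e-11 * 84052.8000 = 1.8239e-06
x = 2 * sqrt(D*t) = 2 * sqrt(1.8239e-06) = 0.00270107 m = 2.7011 mm


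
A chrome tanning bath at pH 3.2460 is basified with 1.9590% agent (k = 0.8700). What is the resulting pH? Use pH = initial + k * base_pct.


Formula: pH_final = pH_initial + k * base_pct
Substituting: pH_final = 3.2460 + 0.8700 * 1.9590
Result: 4.9503


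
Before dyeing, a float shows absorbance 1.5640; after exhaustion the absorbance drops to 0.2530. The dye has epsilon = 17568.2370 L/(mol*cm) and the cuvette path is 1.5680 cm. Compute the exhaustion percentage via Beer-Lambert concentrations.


c_initial = A_i / (epsilon * l) = 1.5640 / (17568.2370 * 1.5680) = 5.6776e-05 mol/L
c_final = A_f / (epsilon * l) = 0.2530 / (17568.2370 * 1.5680) = 9.1843e-06 mol/L
Exhaustion = (c_initial - c_final) / c_initial * 100 = (5.6776e-05 - 9.1843e-06) / 5.6776e-05 * 100 = 83.8235 %


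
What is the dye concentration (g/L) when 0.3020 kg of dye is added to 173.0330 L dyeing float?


Formula: Conc = dye_mass(kg) / volume(L) * 1000
Substituting: Conc = 0.3020 / 173.0330 * 1000
Result: 1.7453 g/L


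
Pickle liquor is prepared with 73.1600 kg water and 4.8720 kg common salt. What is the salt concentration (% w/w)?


Formula: Conc = salt / (water + salt) * 100
Substituting: Conc = 4.8720 / (73.1600 + 4.8720) * 100
Result: 6.2436 %


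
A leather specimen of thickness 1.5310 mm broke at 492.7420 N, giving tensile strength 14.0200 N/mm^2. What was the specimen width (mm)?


Formula: w = F / (TS * t)
Substituting: w = 492.7420 / (14.0200 * 1.5310)
Result: 22.9560 mm


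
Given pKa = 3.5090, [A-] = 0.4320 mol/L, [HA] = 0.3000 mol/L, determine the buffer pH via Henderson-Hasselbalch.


ratio = [A-] / [HA] = 0.4320 / 0.3000 = 1.4400
log10(ratio) = 0.1584
pH = pKa + log10(ratio) = 3.5090 + 0.1584 = 3.6674


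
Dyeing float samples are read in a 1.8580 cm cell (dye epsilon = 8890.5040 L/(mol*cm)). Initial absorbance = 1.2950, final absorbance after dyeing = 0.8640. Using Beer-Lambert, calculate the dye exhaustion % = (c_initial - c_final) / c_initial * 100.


c_initial = A_i / (epsilon * l) = 1.2950 / (8890.5040 * 1.8580) = 7.8397e-05 mol/L
c_final = A_f / (epsilon * l) = 0.8640 / (8890.5040 * 1.8580) = 5.2305e-05 mol/L
Exhaustion = (c_initial - c_final) / c_initial * 100 = (7.8397e-05 - 5.2305e-05) / 7.8397e-05 * 100 = 33.2819 %


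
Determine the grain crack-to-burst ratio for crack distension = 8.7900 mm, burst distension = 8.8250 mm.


Formula: Ratio = crack / burst
Substituting: Ratio = 8.7900 / 8.8250
Result: 0.9960


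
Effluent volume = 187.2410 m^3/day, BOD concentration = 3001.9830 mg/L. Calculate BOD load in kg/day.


Formula: BOD_load = volume * conc / 1000
Substituting: BOD_load = 187.2410 * 3001.9830 / 1000
Result: 562.0943 kg/day


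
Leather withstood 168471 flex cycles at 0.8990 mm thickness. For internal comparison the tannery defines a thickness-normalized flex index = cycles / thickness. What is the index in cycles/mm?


Formula: Index = cycles / thickness
Substituting: Index = 168471 / 0.8990
Result: 187398.2202 cycles/mm


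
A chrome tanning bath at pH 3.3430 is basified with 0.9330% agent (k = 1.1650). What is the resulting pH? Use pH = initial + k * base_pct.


Formula: pH_final = pH_initial + k * base_pct
Substituting: pH_final = 3.3430 + 1.1650 * 0.9330
Result: 4.4299


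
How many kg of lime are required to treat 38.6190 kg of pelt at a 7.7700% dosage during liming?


Formula: Lime = substrate * pct / 100
Substituting: Lime = 38.6190 * 7.7700 / 100
Result: 3.0007 kg


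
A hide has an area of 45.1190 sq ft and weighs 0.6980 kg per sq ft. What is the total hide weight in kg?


Formula: Weight = area * weight_per_sqft
Substituting: Weight = 45.1190 * 0.6980
Result: 31.4931 kg


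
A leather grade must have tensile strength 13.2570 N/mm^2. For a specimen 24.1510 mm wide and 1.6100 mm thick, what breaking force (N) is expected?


Formula: F = TS * w * t
Substituting: F = 13.2570 * 24.1510 * 1.6100
Result: 515.4734 N


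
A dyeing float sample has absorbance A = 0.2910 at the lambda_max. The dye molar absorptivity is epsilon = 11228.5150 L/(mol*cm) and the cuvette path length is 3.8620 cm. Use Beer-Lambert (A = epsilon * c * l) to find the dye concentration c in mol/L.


Formula: c = A / (epsilon * l)
Substituting: c = 0.2910 / (11228.5150 * 3.8620)
Result: 6.7106e-06 mol/L


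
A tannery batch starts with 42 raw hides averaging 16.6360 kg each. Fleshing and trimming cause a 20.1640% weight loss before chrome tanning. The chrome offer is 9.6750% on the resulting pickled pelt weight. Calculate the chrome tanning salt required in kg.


Total_raw = N * avg_wt = 42 * 16.6360 = 698.7120 kg
Substrate = Total_raw * (1 - loss/100) = 698.7120 * (1 - 20.1640/100) = 557.8237 kg
Chrome = Substrate * pct / 100 = 557.8237 * 9.6750 / 100 = 53.9694 kg


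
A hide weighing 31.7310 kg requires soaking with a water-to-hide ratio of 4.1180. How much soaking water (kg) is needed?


Formula: Water = hide_weight * ratio
Substituting: Water = 31.7310 * 4.1180
Result: 130.6683 kg


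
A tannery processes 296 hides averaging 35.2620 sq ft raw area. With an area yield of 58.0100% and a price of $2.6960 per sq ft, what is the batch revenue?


Raw_total = N * avg_area = 296 * 35.2620 = 10437.5520 sq ft
Finished = Raw_total * yield / 100 = 10437.5520 * 58.0100 / 100 = 6054.8239 sq ft
Value = Finished * price = 6054.8239 * 2.6960 = 16323.8053 $


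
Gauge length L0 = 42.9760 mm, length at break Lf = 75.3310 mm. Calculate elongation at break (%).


Formula: Elongation = (Lf - L0) / L0 * 100
Substituting: Elongation = (75.3310 - 42.9760) / 42.9760 * 100
Result: 75.2862 %


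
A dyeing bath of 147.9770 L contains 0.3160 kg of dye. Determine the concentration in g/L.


Formula: Conc = dye_mass(kg) / volume(L) * 1000
Substituting: Conc = 0.3160 / 147.9770 * 1000
Result: 2.1355 g/L


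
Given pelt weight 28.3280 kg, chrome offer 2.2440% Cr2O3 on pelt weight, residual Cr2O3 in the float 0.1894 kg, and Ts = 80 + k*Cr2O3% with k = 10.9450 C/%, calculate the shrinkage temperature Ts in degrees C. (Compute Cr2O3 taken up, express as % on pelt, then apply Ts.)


Offered = pelt * offer_pct / 100 = 28.3280 * 2.2440 / 100 = 0.6357 kg
Uptake = offered - residual = 0.6357 - 0.1894 = 0.4463 kg
Cr2O3% on pelt = uptake / pelt * 100 = 0.4463 / 28.3280 * 100 = 1.5754 %
Ts = 80 + k * Cr2O3% = 80 + 10.9450 * 1.5754 = 97.2428 C


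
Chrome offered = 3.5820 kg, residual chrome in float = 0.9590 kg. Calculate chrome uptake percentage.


Formula: Uptake = (offered - residual) / offered * 100
Substituting: Uptake = (3.5820 - 0.9590) / 3.5820 * 100
Result: 73.2272 %


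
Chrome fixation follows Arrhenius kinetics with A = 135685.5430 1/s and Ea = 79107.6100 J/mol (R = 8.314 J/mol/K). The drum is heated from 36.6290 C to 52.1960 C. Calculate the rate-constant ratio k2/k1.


T1 = 36.6290 + 273.15 = 309.7790 K; T2 = 52.1960 + 273.15 = 325.3460 K
k1 = A * exp(-Ea/(R*T1)) = 135685.5430 * exp(-79107.6100/(8.314*309.7790)) = 6.2087e-09 1/s
k2 = A * exp(-Ea/(R*T2)) = 135685.5430 * exp(-79107.6100/(8.314*325.3460)) = 2.6994e-08 1/s
k2/k1 = 2.6994e-08 / 6.2087e-09 = 4.3477


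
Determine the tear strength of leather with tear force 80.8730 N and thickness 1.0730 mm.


Formula: Tear strength = force / thickness
Substituting: Tear strength = 80.8730 / 1.0730
Result: 75.3709 N/mm


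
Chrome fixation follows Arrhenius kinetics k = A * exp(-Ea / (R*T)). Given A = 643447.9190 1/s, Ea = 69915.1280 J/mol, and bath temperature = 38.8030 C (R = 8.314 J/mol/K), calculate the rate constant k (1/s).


T_K = T_C + 273.15 = 38.8030 + 273.15 = 311.9530 K
exponent = -Ea / (R * T_K) = -69915.1280 / (8.314 * 311.9530) = -26.9570
k = A * exp(exponent) = 643447.9190 * exp(-26.9570) = 1.2625e-06 1/s


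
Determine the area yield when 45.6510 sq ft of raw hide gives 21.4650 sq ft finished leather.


Formula: Yield = finished / raw * 100
Substituting: Yield = 21.4650 / 45.6510 * 100
Result: 47.0198 %


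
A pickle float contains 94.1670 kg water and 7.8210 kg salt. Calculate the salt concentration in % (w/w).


Formula: Conc = salt / (water + salt) * 100
Substituting: Conc = 7.8210 / (94.1670 + 7.8210) * 100
Result: 7.6685 %


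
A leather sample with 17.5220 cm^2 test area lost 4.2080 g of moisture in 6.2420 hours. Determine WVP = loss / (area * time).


Formula: WVP = loss / (area * time)
Substituting: WVP = 4.2080 / (17.5220 * 6.2420)
Result: 0.0384741 g/(cm^2*hr)


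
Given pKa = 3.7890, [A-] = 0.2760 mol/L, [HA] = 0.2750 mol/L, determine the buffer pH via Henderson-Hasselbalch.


ratio = [A-] / [HA] = 0.2760 / 0.2750 = 1.0036
log10(ratio) = 0.00157639
pH = pKa + log10(ratio) = 3.7890 + 0.00157639 = 3.7906


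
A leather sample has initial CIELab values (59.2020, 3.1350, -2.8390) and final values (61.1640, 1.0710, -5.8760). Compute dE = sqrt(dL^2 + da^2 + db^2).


dL = 1.9620, da = -2.0640, db = -3.0370
dE = sqrt(1.9620^2 + (-2.0640)^2 + (-3.0370)^2) = 4.1633


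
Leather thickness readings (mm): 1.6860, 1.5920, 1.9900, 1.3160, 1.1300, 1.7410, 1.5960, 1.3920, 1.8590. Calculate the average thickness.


Formula: Average = sum / n
Substituting: Average = 14.3020 / 9
Result: 1.5891 mm


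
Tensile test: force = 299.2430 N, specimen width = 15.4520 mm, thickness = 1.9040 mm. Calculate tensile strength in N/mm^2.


Formula: TS = force / (width * thickness)
Substituting: TS = 299.2430 / (15.4520 * 1.9040)
Result: 10.1712 N/mm^2


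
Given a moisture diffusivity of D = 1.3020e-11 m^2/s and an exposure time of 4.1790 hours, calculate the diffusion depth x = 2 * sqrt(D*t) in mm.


t = 4.1790 hr * 3600 = 15044.4000 s
D * t = 1.3020e-11 * 15044.4000 = 1.9588e-07
x = 2 * sqrt(D*t) = 2 * sqrt(1.9588e-07) = 8.8516e-04 m = 0.8852 mm


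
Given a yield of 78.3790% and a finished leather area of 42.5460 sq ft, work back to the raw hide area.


Formula: raw = finished * 100 / yield
Substituting: raw = 42.5460 * 100 / 78.3790
Result: 54.2824 sq ft


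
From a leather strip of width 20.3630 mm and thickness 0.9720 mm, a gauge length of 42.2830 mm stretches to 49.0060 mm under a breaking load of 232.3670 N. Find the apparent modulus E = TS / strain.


TS = F / (w * t) = 232.3670 / (20.3630 * 0.9720) = 11.7400 N/mm^2
strain = (Lf - L0) / L0 = (49.0060 - 42.2830) / 42.2830 = 0.1590
E = TS / strain = 11.7400 / 0.1590 = 73.8362 N/mm^2


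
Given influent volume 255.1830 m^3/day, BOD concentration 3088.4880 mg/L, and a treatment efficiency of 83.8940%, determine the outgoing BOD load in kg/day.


Load_in = volume * conc / 1000 = 255.1830 * 3088.4880 / 1000 = 788.1296 kg/day
Removed = Load_in * eff / 100 = 788.1296 * 83.8940 / 100 = 661.1935 kg/day
Load_out = Load_in - Removed = 788.1296 - 661.1935 = 126.9362 kg/day


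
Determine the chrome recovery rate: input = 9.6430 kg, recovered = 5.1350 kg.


Formula: Recovery = recovered / input * 100
Substituting: Recovery = 5.1350 / 9.6430 * 100
Result: 53.2511 %


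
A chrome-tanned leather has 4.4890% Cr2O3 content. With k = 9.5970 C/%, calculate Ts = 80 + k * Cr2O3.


Formula: Ts = 80 + k * Cr2O3
Substituting: Ts = 80 + 9.5970 * 4.4890
Result: 123.0809 C


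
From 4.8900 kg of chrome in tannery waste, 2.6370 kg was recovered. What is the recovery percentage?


Formula: Recovery = recovered / input * 100
Substituting: Recovery = 2.6370 / 4.8900 * 100
Result: 53.9264 %


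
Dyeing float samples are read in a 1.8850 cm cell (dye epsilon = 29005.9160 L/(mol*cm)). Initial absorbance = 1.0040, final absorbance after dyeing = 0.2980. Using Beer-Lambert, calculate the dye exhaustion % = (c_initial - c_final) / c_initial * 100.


c_initial = A_i / (epsilon * l) = 1.0040 / (29005.9160 * 1.8850) = 1.8363e-05 mol/L
c_final = A_f / (epsilon * l) = 0.2980 / (29005.9160 * 1.8850) = 5.4503e-06 mol/L
Exhaustion = (c_initial - c_final) / c_initial * 100 = (1.8363e-05 - 5.4503e-06) / 1.8363e-05 * 100 = 70.3187 %


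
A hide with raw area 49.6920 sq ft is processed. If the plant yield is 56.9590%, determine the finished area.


Formula: finished = raw * yield / 100
Substituting: finished = 49.6920 * 56.9590 / 100
Result: 28.3041 sq ft


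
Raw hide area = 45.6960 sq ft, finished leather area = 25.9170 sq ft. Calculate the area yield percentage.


Formula: Yield = finished / raw * 100
Substituting: Yield = 25.9170 / 45.6960 * 100
Result: 56.7161 %


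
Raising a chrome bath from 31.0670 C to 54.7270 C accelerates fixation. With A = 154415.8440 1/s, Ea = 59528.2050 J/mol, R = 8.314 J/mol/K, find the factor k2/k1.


T1 = 31.0670 + 273.15 = 304.2170 K; T2 = 54.7270 + 273.15 = 327.8770 K
k1 = A * exp(-Ea/(R*T1)) = 154415.8440 * exp(-59528.2050/(8.314*304.2170)) = 9.2729e-06 1/s
k2 = A * exp(-Ea/(R*T2)) = 154415.8440 * exp(-59528.2050/(8.314*327.8770)) = 5.0677e-05 1/s
k2/k1 = 5.0677e-05 / 9.2729e-06 = 5.4650


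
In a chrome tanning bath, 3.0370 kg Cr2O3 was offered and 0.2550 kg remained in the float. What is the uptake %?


Formula: Uptake = (offered - residual) / offered * 100
Substituting: Uptake = (3.0370 - 0.2550) / 3.0370 * 100
Result: 91.6036 %


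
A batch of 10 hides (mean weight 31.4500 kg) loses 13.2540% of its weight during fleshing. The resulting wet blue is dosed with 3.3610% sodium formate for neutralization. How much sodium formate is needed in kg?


Total_raw = N * avg_wt = 10 * 31.4500 = 314.5000 kg
Substrate = Total_raw * (1 - loss/100) = 314.5000 * (1 - 13.2540/100) = 272.8162 kg
Neutralizer = Substrate * pct / 100 = 272.8162 * 3.3610 / 100 = 9.1694 kg


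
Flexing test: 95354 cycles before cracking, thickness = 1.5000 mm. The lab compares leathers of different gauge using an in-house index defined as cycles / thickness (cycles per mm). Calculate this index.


Formula: Index = cycles / thickness
Substituting: Index = 95354 / 1.5000
Result: 63569.3333 cycles/mm


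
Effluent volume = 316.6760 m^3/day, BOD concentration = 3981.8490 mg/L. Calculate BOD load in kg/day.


Formula: BOD_load = volume * conc / 1000
Substituting: BOD_load = 316.6760 * 3981.8490 / 1000
Result: 1260.9560 kg/day


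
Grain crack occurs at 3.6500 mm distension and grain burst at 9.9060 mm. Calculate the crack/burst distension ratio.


Formula: Ratio = crack / burst
Substituting: Ratio = 3.6500 / 9.9060
Result: 0.3685


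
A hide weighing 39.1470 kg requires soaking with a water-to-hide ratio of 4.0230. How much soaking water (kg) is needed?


Formula: Water = hide_weight * ratio
Substituting: Water = 39.1470 * 4.0230
Result: 157.4884 kg


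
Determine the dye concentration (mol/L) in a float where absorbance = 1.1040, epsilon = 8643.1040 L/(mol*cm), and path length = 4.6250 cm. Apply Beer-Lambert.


Formula: c = A / (epsilon * l)
Substituting: c = 1.1040 / (8643.1040 * 4.6250)
Result: 2.7618e-05 mol/L


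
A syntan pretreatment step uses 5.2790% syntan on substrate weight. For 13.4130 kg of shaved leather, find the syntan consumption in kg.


Formula: Syntan = substrate * pct / 100
Substituting: Syntan = 13.4130 * 5.2790 / 100
Result: 0.7081 kg


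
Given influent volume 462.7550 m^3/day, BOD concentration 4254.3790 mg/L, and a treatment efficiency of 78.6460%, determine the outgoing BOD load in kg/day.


Load_in = volume * conc / 1000 = 462.7550 * 4254.3790 / 1000 = 1968.7352 kg/day
Removed = Load_in * eff / 100 = 1968.7352 * 78.6460 / 100 = 1548.3314 kg/day
Load_out = Load_in - Removed = 1968.7352 - 1548.3314 = 420.4037 kg/day


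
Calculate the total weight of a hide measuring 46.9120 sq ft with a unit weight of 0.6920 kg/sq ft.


Formula: Weight = area * weight_per_sqft
Substituting: Weight = 46.9120 * 0.6920
Result: 32.4631 kg


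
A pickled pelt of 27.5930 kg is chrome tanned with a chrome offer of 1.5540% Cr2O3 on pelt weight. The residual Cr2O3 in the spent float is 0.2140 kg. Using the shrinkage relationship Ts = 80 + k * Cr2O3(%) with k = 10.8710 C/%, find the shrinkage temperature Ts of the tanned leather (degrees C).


Offered = pelt * offer_pct / 100 = 27.5930 * 1.5540 / 100 = 0.4288 kg
Uptake = offered - residual = 0.4288 - 0.2140 = 0.2148 kg
Cr2O3% on pelt = uptake / pelt * 100 = 0.2148 / 27.5930 * 100 = 0.7784 %
Ts = 80 + k * Cr2O3% = 80 + 10.8710 * 0.7784 = 88.4624 C


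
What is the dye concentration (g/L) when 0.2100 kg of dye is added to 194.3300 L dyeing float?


Formula: Conc = dye_mass(kg) / volume(L) * 1000
Substituting: Conc = 0.2100 / 194.3300 * 1000
Result: 1.0806 g/L


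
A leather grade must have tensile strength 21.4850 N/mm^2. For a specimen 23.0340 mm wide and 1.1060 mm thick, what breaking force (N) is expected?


Formula: F = TS * w * t
Substituting: F = 21.4850 * 23.0340 * 1.1060
Result: 547.3434 N


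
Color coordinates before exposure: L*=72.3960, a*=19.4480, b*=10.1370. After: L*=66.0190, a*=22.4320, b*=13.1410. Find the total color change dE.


dL = -6.3770, da = 2.9840, db = 3.0040
dE = sqrt((-6.3770)^2 + 2.9840^2 + 3.0040^2) = 7.6547


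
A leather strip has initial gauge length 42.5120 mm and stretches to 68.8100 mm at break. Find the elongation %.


Formula: Elongation = (Lf - L0) / L0 * 100
Substituting: Elongation = (68.8100 - 42.5120) / 42.5120 * 100
Result: 61.8602 %


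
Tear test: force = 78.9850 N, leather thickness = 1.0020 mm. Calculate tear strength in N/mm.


Formula: Tear strength = force / thickness
Substituting: Tear strength = 78.9850 / 1.0020
Result: 78.8273 N/mm


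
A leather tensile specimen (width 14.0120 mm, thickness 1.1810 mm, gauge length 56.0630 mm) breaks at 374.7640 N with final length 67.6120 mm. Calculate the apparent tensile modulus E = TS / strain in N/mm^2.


TS = F / (w * t) = 374.7640 / (14.0120 * 1.1810) = 22.6469 N/mm^2
strain = (Lf - L0) / L0 = (67.6120 - 56.0630) / 56.0630 = 0.2060
E = TS / strain = 22.6469 / 0.2060 = 109.9360 N/mm^2


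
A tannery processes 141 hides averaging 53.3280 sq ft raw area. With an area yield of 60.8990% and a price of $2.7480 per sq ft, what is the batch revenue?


Raw_total = N * avg_area = 141 * 53.3280 = 7519.2480 sq ft
Finished = Raw_total * yield / 100 = 7519.2480 * 60.8990 / 100 = 4579.1468 sq ft
Value = Finished * price = 4579.1468 * 2.7480 = 12583.4955 $


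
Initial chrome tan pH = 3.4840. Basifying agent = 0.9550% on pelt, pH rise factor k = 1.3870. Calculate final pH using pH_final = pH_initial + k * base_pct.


Formula: pH_final = pH_initial + k * base_pct
Substituting: pH_final = 3.4840 + 1.3870 * 0.9550
Result: 4.8086


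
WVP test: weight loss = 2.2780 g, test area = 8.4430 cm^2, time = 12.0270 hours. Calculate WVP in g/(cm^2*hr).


Formula: WVP = loss / (area * time)
Substituting: WVP = 2.2780 / (8.4430 * 12.0270)
Result: 0.0224336 g/(cm^2*hr)


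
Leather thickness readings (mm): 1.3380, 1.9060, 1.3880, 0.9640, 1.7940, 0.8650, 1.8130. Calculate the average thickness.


Formula: Average = sum / n
Substituting: Average = 10.0680 / 7
Result: 1.4383 mm


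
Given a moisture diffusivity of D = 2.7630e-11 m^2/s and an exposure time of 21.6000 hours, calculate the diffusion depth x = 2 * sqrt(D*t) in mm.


t = 21.6000 hr * 3600 = 77760.0000 s
D * t = 2.7630e-11 * 77760.0000 = 2.1485e-06
x = 2 * sqrt(D*t) = 2 * sqrt(2.1485e-06) = 0.00293156 m = 2.9316 mm


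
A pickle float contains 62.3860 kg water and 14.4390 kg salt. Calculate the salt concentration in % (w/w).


Formula: Conc = salt / (water + salt) * 100
Substituting: Conc = 14.4390 / (62.3860 + 14.4390) * 100
Result: 18.7947 %


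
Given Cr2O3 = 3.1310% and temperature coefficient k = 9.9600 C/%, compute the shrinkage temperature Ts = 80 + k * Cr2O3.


Formula: Ts = 80 + k * Cr2O3
Substituting: Ts = 80 + 9.9600 * 3.1310
Result: 111.1848 C


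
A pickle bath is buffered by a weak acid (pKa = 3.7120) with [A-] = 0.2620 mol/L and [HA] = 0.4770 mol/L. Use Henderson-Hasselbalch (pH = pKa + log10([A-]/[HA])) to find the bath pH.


ratio = [A-] / [HA] = 0.2620 / 0.4770 = 0.5493
log10(ratio) = -0.2602
pH = pKa + log10(ratio) = 3.7120 - 0.2602 = 3.4518


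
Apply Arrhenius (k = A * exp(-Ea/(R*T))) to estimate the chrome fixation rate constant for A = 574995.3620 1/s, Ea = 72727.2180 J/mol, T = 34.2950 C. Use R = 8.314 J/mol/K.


T_K = T_C + 273.15 = 34.2950 + 273.15 = 307.4450 K
exponent = -Ea / (R * T_K) = -72727.2180 / (8.314 * 307.4450) = -28.4524
k = A * exp(exponent) = 574995.3620 * exp(-28.4524) = 2.5289e-07 1/s


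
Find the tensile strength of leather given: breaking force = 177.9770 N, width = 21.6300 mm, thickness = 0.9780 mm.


Formula: TS = force / (width * thickness)
Substituting: TS = 177.9770 / (21.6300 * 0.9780)
Result: 8.4133 N/mm^2


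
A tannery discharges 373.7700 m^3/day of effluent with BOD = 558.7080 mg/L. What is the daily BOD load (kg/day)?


Formula: BOD_load = volume * conc / 1000
Substituting: BOD_load = 373.7700 * 558.7080 / 1000
Result: 208.8283 kg/day


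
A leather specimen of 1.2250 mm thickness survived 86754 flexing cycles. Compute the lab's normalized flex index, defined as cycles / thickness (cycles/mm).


Formula: Index = cycles / thickness
Substituting: Index = 86754 / 1.2250
Result: 70819.5918 cycles/mm


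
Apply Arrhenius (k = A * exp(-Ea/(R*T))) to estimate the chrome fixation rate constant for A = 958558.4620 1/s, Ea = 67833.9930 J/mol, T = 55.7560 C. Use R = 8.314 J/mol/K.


T_K = T_C + 273.15 = 55.7560 + 273.15 = 328.9060 K
exponent = -Ea / (R * T_K) = -67833.9930 / (8.314 * 328.9060) = -24.8065
k = A * exp(exponent) = 958558.4620 * exp(-24.8065) = 1.6154e-05 1/s


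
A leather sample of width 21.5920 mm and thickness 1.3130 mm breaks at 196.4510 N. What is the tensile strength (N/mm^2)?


Formula: TS = force / (width * thickness)
Substituting: TS = 196.4510 / (21.5920 * 1.3130)
Result: 6.9294 N/mm^2


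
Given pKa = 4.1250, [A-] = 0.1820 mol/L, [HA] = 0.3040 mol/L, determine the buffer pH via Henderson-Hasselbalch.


ratio = [A-] / [HA] = 0.1820 / 0.3040 = 0.5987
log10(ratio) = -0.2228
pH = pKa + log10(ratio) = 4.1250 - 0.2228 = 3.9022


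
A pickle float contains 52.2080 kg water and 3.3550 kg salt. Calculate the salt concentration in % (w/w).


Formula: Conc = salt / (water + salt) * 100
Substituting: Conc = 3.3550 / (52.2080 + 3.3550) * 100
Result: 6.0382 %


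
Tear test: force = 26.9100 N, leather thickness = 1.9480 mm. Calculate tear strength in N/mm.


Formula: Tear strength = force / thickness
Substituting: Tear strength = 26.9100 / 1.9480
Result: 13.8142 N/mm


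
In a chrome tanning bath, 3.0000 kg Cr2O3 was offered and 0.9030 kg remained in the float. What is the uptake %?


Formula: Uptake = (offered - residual) / offered * 100
Substituting: Uptake = (3.0000 - 0.9030) / 3.0000 * 100
Result: 69.9000 %


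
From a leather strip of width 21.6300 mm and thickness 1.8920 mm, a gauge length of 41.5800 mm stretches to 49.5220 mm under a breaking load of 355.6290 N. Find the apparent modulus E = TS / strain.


TS = F / (w * t) = 355.6290 / (21.6300 * 1.8920) = 8.6900 N/mm^2
strain = (Lf - L0) / L0 = (49.5220 - 41.5800) / 41.5800 = 0.1910
E = TS / strain = 8.6900 / 0.1910 = 45.4961 N/mm^2


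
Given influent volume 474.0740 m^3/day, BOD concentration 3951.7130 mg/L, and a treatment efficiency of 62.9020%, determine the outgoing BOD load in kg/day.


Load_in = volume * conc / 1000 = 474.0740 * 3951.7130 / 1000 = 1873.4044 kg/day
Removed = Load_in * eff / 100 = 1873.4044 * 62.9020 / 100 = 1178.4088 kg/day
Load_out = Load_in - Removed = 1873.4044 - 1178.4088 = 694.9956 kg/day


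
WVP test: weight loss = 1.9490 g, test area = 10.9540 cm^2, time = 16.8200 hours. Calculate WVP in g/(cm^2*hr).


Formula: WVP = loss / (area * time)
Substituting: WVP = 1.9490 / (10.9540 * 16.8200)
Result: 0.0105782 g/(cm^2*hr)


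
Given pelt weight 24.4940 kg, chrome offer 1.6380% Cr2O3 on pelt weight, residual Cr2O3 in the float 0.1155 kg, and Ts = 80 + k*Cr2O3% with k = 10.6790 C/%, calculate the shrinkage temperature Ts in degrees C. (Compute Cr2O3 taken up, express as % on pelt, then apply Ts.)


Offered = pelt * offer_pct / 100 = 24.4940 * 1.6380 / 100 = 0.4012 kg
Uptake = offered - residual = 0.4012 - 0.1155 = 0.2857 kg
Cr2O3% on pelt = uptake / pelt * 100 = 0.2857 / 24.4940 * 100 = 1.1665 %
Ts = 80 + k * Cr2O3% = 80 + 10.6790 * 1.1665 = 92.4566 C


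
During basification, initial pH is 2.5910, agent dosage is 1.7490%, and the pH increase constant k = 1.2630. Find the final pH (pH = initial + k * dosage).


Formula: pH_final = pH_initial + k * base_pct
Substituting: pH_final = 2.5910 + 1.2630 * 1.7490
Result: 4.8000


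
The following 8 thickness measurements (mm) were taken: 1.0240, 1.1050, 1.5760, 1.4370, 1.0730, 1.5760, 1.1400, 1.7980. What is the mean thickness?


Formula: Average = sum / n
Substituting: Average = 10.7290 / 8
Result: 1.3411 mm


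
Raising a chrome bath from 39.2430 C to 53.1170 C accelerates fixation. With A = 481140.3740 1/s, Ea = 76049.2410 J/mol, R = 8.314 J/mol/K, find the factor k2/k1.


T1 = 39.2430 + 273.15 = 312.3930 K; T2 = 53.1170 + 273.15 = 326.2670 K
k1 = A * exp(-Ea/(R*T1)) = 481140.3740 * exp(-76049.2410/(8.314*312.3930)) = 9.2419e-08 1/s
k2 = A * exp(-Ea/(R*T2)) = 481140.3740 * exp(-76049.2410/(8.314*326.2670)) = 3.2101e-07 1/s
k2/k1 = 3.2101e-07 / 9.2419e-08 = 3.4734


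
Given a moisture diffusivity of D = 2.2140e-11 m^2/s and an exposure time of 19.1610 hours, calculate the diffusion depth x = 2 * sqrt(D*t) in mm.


t = 19.1610 hr * 3600 = 68979.6000 s
D * t = 2.2140e-11 * 68979.6000 = 1.5272e-06
x = 2 * sqrt(D*t) = 2 * sqrt(1.5272e-06) = 0.00247161 m = 2.4716 mm


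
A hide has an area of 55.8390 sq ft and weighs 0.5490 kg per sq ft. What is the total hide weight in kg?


Formula: Weight = area * weight_per_sqft
Substituting: Weight = 55.8390 * 0.5490
Result: 30.6556 kg


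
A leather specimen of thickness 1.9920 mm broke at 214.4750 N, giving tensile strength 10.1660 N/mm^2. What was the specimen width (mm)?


Formula: w = F / (TS * t)
Substituting: w = 214.4750 / (10.1660 * 1.9920)
Result: 10.5910 mm


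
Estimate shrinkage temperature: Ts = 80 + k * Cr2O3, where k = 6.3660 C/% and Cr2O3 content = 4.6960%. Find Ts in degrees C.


Formula: Ts = 80 + k * Cr2O3
Substituting: Ts = 80 + 6.3660 * 4.6960
Result: 109.8947 C


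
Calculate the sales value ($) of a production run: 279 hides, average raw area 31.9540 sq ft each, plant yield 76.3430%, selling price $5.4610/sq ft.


Raw_total = N * avg_area = 279 * 31.9540 = 8915.1660 sq ft
Finished = Raw_total * yield / 100 = 8915.1660 * 76.3430 / 100 = 6806.1052 sq ft
Value = Finished * price = 6806.1052 * 5.4610 = 37168.1404 $


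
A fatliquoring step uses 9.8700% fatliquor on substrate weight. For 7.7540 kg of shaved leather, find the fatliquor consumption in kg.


Formula: Fat = substrate * pct / 100
Substituting: Fat = 7.7540 * 9.8700 / 100
Result: 0.7653 kg


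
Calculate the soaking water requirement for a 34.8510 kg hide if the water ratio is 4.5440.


Formula: Water = hide_weight * ratio
Substituting: Water = 34.8510 * 4.5440
Result: 158.3629 kg


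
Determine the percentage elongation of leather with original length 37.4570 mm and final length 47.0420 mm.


Formula: Elongation = (Lf - L0) / L0 * 100
Substituting: Elongation = (47.0420 - 37.4570) / 37.4570 * 100
Result: 25.5893 %


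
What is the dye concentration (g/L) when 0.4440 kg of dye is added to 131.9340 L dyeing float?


Formula: Conc = dye_mass(kg) / volume(L) * 1000
Substituting: Conc = 0.4440 / 131.9340 * 1000
Result: 3.3653 g/L


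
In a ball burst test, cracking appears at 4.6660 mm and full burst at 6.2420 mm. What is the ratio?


Formula: Ratio = crack / burst
Substituting: Ratio = 4.6660 / 6.2420
Result: 0.7475


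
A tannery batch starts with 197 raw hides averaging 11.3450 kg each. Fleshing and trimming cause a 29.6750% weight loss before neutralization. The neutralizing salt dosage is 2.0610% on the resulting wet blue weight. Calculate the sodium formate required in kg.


Total_raw = N * avg_wt = 197 * 11.3450 = 2234.9650 kg
Substrate = Total_raw * (1 - loss/100) = 2234.9650 * (1 - 29.6750/100) = 1571.7391 kg
Neutralizer = Substrate * pct / 100 = 1571.7391 * 2.0610 / 100 = 32.3935 kg


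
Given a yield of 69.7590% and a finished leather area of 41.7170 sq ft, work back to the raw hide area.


Formula: raw = finished * 100 / yield
Substituting: raw = 41.7170 * 100 / 69.7590
Result: 59.8016 sq ft


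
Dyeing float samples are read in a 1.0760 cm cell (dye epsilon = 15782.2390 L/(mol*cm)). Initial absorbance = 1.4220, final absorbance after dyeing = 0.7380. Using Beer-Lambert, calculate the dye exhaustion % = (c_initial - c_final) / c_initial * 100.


c_initial = A_i / (epsilon * l) = 1.4220 / (15782.2390 * 1.0760) = 8.3737e-05 mol/L
c_final = A_f / (epsilon * l) = 0.7380 / (15782.2390 * 1.0760) = 4.3459e-05 mol/L
Exhaustion = (c_initial - c_final) / c_initial * 100 = (8.3737e-05 - 4.3459e-05) / 8.3737e-05 * 100 = 48.1013 %


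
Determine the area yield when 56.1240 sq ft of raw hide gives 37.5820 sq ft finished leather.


Formula: Yield = finished / raw * 100
Substituting: Yield = 37.5820 / 56.1240 * 100
Result: 66.9624 %


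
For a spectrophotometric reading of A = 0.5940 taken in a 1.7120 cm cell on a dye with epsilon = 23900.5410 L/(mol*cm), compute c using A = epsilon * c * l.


Formula: c = A / (epsilon * l)
Substituting: c = 0.5940 / (23900.5410 * 1.7120)
Result: 1.4517e-05 mol/L


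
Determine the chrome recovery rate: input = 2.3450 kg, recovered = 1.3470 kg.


Formula: Recovery = recovered / input * 100
Substituting: Recovery = 1.3470 / 2.3450 * 100
Result: 57.4414 %


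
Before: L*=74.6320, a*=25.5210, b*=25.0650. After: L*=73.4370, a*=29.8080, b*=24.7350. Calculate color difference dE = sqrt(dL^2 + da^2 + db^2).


dL = -1.1950, da = 4.2870, db = -0.3300
dE = sqrt((-1.1950)^2 + 4.2870^2 + (-0.3300)^2) = 4.4627


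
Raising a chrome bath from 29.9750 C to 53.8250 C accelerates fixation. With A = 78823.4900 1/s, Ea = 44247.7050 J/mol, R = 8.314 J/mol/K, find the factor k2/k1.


T1 = 29.9750 + 273.15 = 303.1250 K; T2 = 53.8250 + 273.15 = 326.9750 K
k1 = A * exp(-Ea/(R*T1)) = 78823.4900 * exp(-44247.7050/(8.314*303.1250)) = 0.00186894 1/s
k2 = A * exp(-Ea/(R*T2)) = 78823.4900 * exp(-44247.7050/(8.314*326.9750)) = 0.00672632 1/s
k2/k1 = 0.00672632 / 0.00186894 = 3.5990


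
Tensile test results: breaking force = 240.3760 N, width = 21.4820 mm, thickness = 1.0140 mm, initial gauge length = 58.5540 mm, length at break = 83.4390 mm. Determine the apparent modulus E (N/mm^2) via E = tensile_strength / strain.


TS = F / (w * t) = 240.3760 / (21.4820 * 1.0140) = 11.0352 N/mm^2
strain = (Lf - L0) / L0 = (83.4390 - 58.5540) / 58.5540 = 0.4250
E = TS / strain = 11.0352 / 0.4250 = 25.9655 N/mm^2


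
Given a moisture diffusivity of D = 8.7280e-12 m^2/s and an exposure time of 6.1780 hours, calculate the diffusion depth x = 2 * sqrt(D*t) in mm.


t = 6.1780 hr * 3600 = 22240.8000 s
D * t = 8.7280e-12 * 22240.8000 = 1.9412e-07
x = 2 * sqrt(D*t) = 2 * sqrt(1.9412e-07) = 8.8118e-04 m = 0.8812 mm


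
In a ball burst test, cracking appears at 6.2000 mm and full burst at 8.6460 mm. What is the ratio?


Formula: Ratio = crack / burst
Substituting: Ratio = 6.2000 / 8.6460
Result: 0.7171


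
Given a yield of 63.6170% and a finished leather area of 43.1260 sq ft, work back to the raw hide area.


Formula: raw = finished * 100 / yield
Substituting: raw = 43.1260 * 100 / 63.6170
Result: 67.7901 sq ft


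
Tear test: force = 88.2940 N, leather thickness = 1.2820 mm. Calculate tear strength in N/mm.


Formula: Tear strength = force / thickness
Substituting: Tear strength = 88.2940 / 1.2820
Result: 68.8721 N/mm


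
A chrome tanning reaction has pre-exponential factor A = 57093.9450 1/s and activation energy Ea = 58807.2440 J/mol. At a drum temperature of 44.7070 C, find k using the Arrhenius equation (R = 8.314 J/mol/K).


T_K = T_C + 273.15 = 44.7070 + 273.15 = 317.8570 K
exponent = -Ea / (R * T_K) = -58807.2440 / (8.314 * 317.8570) = -22.2530
k = A * exp(exponent) = 57093.9450 * exp(-22.2530) = 1.2366e-05 1/s


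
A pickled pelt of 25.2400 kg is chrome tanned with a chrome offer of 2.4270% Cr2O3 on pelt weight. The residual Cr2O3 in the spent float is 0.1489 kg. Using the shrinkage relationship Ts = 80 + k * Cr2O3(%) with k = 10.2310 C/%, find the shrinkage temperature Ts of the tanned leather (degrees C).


Offered = pelt * offer_pct / 100 = 25.2400 * 2.4270 / 100 = 0.6126 kg
Uptake = offered - residual = 0.6126 - 0.1489 = 0.4637 kg
Cr2O3% on pelt = uptake / pelt * 100 = 0.4637 / 25.2400 * 100 = 1.8371 %
Ts = 80 + k * Cr2O3% = 80 + 10.2310 * 1.8371 = 98.7950 C
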